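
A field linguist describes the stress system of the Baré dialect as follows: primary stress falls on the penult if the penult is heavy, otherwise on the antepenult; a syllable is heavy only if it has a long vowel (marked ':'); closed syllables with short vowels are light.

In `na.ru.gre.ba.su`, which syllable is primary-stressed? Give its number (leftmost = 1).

Weights: 3 gre L, 4 ba L, 5 su L.
The penult (syllable 4, ba) is light, so stress falls on the antepenult (syllable 3, gre).
Primary stress: syllable 3 → na.ru.ˈgre.ba.su.

3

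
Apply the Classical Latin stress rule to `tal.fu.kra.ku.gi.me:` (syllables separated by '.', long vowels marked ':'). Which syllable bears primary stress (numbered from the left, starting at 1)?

4

Classical Latin: stress the penult if heavy (long vowel or closed), else the antepenult.
Weights: 4 ku L, 5 gi L, 6 me: H.
The penult (syllable 5, gi) is light, so stress falls on the antepenult (syllable 4, ku).
Stress on syllable 4: tal.fu.kra.ˈku.gi.me:.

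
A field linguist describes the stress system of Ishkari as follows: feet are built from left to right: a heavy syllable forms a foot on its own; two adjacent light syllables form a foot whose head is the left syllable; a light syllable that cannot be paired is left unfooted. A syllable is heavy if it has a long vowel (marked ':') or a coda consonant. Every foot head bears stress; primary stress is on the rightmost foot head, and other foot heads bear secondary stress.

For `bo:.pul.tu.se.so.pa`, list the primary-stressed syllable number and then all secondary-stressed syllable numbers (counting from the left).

Weights: 1 bo: H, 2 pul H, 3 tu L, 4 se L, 5 so L, 6 pa L.
Parse left to right (heavy = foot alone; LL = one foot; stranded L unfooted): (ˈbo:) (ˈpul) (ˈtu.se) (ˈso.pa).
Foot heads: 1, 2, 3, 5.
Primary stress on the rightmost head = syllable 5.
Secondary stress on 1, 2, 3: ˌbo:.ˌpul.ˌtu.se.ˈso.pa.

primary 5, secondary 1, 2, 3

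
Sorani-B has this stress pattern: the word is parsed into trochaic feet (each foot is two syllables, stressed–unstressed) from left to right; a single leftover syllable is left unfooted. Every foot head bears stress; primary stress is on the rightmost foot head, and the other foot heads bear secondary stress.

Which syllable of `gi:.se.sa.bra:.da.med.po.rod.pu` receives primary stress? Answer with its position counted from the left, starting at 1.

Parse left to right into trochaic (ˈσσ) feet: (ˈgi:.se) (ˈsa.bra:) (ˈda.med) (ˈpo.rod) pu. Syllable 9 is left unfooted.
Foot heads (stressed positions): 1, 3, 5, 7.
End Rule Rightmost: primary stress on the rightmost head = syllable 7.
Primary stress: syllable 7 → gi:.se.sa.bra:.da.med.ˈpo.rod.pu.

7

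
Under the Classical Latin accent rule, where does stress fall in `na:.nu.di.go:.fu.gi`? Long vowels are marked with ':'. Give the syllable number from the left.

4

Classical Latin: stress the penult if heavy (long vowel or closed), else the antepenult.
Weights: 4 go: H, 5 fu L, 6 gi L.
The penult (syllable 5, fu) is light, so stress falls on the antepenult (syllable 4, go:).
Stress on syllable 4: na:.nu.di.ˈgo:.fu.gi.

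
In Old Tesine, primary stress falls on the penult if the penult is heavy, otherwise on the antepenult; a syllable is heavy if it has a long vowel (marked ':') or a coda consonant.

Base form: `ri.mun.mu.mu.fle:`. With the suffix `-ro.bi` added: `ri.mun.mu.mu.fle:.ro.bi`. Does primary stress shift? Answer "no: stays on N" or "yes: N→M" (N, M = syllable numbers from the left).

Base `ri.mun.mu.mu.fle:` (5 syllables):
  Weights: 3 mu L, 4 mu L, 5 fle: H.
  The penult (syllable 4, mu) is light, so stress falls on the antepenult (syllable 3, mu).
  → primary stress on syllable 3.
Suffixed `ri.mun.mu.mu.fle:.ro.bi` (7 syllables):
  Weights: 5 fle: H, 6 ro L, 7 bi L.
  The penult (syllable 6, ro) is light, so stress falls on the antepenult (syllable 5, fle:).
  → primary stress on syllable 5.

yes: 3→5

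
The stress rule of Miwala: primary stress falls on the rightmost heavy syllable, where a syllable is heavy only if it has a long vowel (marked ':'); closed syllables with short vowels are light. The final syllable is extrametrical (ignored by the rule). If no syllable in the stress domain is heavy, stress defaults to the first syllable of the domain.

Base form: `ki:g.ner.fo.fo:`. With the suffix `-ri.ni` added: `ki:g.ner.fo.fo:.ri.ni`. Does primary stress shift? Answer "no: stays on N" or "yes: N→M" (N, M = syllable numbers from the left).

Base `ki:g.ner.fo.fo:` (4 syllables):
  The final syllable (4, fo:) is extrametrical; the stress domain is syllables 1–3.
  Weights: 1 ki:g H, 2 ner L, 3 fo L.
  Heavy syllables in the domain: 1. The rightmost is syllable 1 (ki:g).
  → primary stress on syllable 1.
Suffixed `ki:g.ner.fo.fo:.ri.ni` (6 syllables):
  The final syllable (6, ni) is extrametrical; the stress domain is syllables 1–5.
  Weights: 1 ki:g H, 2 ner L, 3 fo L, 4 fo: H, 5 ri L.
  Heavy syllables in the domain: 1, 4. The rightmost is syllable 4 (fo:).
  → primary stress on syllable 4.

yes: 1→4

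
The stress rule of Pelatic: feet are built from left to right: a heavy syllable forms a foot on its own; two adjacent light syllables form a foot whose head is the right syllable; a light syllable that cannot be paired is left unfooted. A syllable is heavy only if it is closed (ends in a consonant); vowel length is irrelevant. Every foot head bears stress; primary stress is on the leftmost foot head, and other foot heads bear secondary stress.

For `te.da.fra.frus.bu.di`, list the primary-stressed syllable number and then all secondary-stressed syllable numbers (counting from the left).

primary 2, secondary 4, 6

Weights: 1 te L, 2 da L, 3 fra L, 4 frus H, 5 bu L, 6 di L.
Parse left to right (heavy = foot alone; LL = one foot; stranded L unfooted): (te.ˈda) fra (ˈfrus) (bu.ˈdi).
Foot heads: 2, 4, 6.
Primary stress on the leftmost head = syllable 2.
Secondary stress on 4, 6: te.ˈda.fra.ˌfrus.bu.ˌdi.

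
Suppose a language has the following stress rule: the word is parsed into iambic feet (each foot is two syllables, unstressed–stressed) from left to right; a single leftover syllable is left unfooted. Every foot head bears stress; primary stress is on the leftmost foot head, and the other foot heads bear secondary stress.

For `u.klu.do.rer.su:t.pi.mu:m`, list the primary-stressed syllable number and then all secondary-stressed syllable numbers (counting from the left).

Parse left to right into iambic (σˈσ) feet: (u.ˈklu) (do.ˈrer) (su:t.ˈpi) mu:m. Syllable 7 is left unfooted.
Foot heads (stressed positions): 2, 4, 6.
End Rule Leftmost: primary stress on the leftmost head = syllable 2.
Secondary stress on 4, 6: u.ˈklu.do.ˌrer.su:t.ˌpi.mu:m.

primary 2, secondary 4, 6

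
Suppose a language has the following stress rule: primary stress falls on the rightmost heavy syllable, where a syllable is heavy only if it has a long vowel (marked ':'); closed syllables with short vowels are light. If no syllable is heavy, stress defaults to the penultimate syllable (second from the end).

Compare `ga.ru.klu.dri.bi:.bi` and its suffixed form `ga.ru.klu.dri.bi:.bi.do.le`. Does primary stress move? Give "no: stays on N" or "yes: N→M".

Base `ga.ru.klu.dri.bi:.bi` (6 syllables):
  Weights: 1 ga L, 2 ru L, 3 klu L, 4 dri L, 5 bi: H, 6 bi L.
  Heavy syllables in the domain: 5. The rightmost is syllable 5 (bi:).
  → primary stress on syllable 5.
Suffixed `ga.ru.klu.dri.bi:.bi.do.le` (8 syllables):
  Weights: 1 ga L, 2 ru L, 3 klu L, 4 dri L, 5 bi: H, 6 bi L, 7 do L, 8 le L.
  Heavy syllables in the domain: 5. The rightmost is syllable 5 (bi:).
  → primary stress on syllable 5.

no: stays on 5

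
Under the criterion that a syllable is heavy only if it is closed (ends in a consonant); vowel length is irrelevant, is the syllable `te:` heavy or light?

`te:`: long vowel, open (no coda). Open (no coda) → light.

light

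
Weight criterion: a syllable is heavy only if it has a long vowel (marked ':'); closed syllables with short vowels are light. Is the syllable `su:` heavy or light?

heavy

`su:`: long vowel, open (no coda). Long vowel → heavy.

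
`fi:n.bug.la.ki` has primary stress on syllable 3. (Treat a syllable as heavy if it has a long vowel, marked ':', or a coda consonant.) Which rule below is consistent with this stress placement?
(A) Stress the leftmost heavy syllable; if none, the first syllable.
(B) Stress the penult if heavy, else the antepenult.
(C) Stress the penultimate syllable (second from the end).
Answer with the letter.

C

Rule A → syllable 1 (observed: 3).
Rule B → syllable 2 (observed: 3).
Rule C → syllable 3 ✓.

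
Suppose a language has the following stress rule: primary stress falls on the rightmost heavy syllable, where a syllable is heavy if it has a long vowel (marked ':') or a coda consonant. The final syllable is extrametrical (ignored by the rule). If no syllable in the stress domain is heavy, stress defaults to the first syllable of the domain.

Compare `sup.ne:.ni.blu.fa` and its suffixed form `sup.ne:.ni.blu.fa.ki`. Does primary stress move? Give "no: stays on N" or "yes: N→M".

Base `sup.ne:.ni.blu.fa` (5 syllables):
  The final syllable (5, fa) is extrametrical; the stress domain is syllables 1–4.
  Weights: 1 sup H, 2 ne: H, 3 ni L, 4 blu L.
  Heavy syllables in the domain: 1, 2. The rightmost is syllable 2 (ne:).
  → primary stress on syllable 2.
Suffixed `sup.ne:.ni.blu.fa.ki` (6 syllables):
  The final syllable (6, ki) is extrametrical; the stress domain is syllables 1–5.
  Weights: 1 sup H, 2 ne: H, 3 ni L, 4 blu L, 5 fa L.
  Heavy syllables in the domain: 1, 2. The rightmost is syllable 2 (ne:).
  → primary stress on syllable 2.

no: stays on 2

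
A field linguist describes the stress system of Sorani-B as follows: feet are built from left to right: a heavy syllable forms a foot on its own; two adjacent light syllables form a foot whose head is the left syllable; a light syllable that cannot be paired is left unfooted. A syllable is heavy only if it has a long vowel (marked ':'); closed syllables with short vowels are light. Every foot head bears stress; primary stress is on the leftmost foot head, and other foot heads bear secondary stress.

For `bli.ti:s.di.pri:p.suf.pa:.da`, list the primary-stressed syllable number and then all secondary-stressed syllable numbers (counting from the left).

Weights: 1 bli L, 2 ti:s H, 3 di L, 4 pri:p H, 5 suf L, 6 pa: H, 7 da L.
Parse left to right (heavy = foot alone; LL = one foot; stranded L unfooted): bli (ˈti:s) di (ˈpri:p) suf (ˈpa:) da.
Foot heads: 2, 4, 6.
Primary stress on the leftmost head = syllable 2.
Secondary stress on 4, 6: bli.ˈti:s.di.ˌpri:p.suf.ˌpa:.da.

primary 2, secondary 4, 6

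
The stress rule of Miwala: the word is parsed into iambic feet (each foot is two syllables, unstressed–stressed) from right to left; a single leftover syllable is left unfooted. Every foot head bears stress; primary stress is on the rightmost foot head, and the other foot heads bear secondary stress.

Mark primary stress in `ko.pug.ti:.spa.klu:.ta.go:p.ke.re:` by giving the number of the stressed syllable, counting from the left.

Parse right to left into iambic (σˈσ) feet: ko (pug.ˈti:) (spa.ˈklu:) (ta.ˈgo:p) (ke.ˈre:). Syllable 1 is left unfooted.
Foot heads (stressed positions): 3, 5, 7, 9.
End Rule Rightmost: primary stress on the rightmost head = syllable 9.
Primary stress: syllable 9 → ko.pug.ti:.spa.klu:.ta.go:p.ke.ˈre:.

9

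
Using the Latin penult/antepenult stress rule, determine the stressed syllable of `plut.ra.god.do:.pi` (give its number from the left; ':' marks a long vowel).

Classical Latin: stress the penult if heavy (long vowel or closed), else the antepenult.
Weights: 3 god H, 4 do: H, 5 pi L.
The penult (syllable 4, do:) is heavy, so it takes stress.
Stress on syllable 4: plut.ra.god.ˈdo:.pi.

4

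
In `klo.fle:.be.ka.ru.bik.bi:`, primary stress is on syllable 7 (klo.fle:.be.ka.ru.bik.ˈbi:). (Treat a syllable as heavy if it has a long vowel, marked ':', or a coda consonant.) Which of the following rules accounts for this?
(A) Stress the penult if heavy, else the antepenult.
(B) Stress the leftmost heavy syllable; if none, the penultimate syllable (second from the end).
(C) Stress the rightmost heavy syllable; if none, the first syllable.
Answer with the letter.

Rule A → syllable 6 (observed: 7).
Rule B → syllable 2 (observed: 7).
Rule C → syllable 7 ✓.

C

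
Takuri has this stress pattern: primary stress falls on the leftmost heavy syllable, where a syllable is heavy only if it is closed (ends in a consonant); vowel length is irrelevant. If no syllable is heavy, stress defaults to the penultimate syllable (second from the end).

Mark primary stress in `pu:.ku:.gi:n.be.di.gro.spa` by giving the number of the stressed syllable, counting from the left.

3

Weights: 1 pu: L, 2 ku: L, 3 gi:n H, 4 be L, 5 di L, 6 gro L, 7 spa L.
Heavy syllables in the domain: 3. The leftmost is syllable 3 (gi:n).
Primary stress: syllable 3 → pu:.ku:.ˈgi:n.be.di.gro.spa.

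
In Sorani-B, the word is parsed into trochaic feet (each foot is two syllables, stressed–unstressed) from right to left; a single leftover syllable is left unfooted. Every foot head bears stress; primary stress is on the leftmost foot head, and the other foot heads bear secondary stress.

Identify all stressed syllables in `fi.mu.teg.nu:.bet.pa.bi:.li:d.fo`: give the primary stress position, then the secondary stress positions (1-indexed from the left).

primary 2, secondary 4, 6, 8

Parse right to left into trochaic (ˈσσ) feet: fi (ˈmu.teg) (ˈnu:.bet) (ˈpa.bi:) (ˈli:d.fo). Syllable 1 is left unfooted.
Foot heads (stressed positions): 2, 4, 6, 8.
End Rule Leftmost: primary stress on the leftmost head = syllable 2.
Secondary stress on 4, 6, 8: fi.ˈmu.teg.ˌnu:.bet.ˌpa.bi:.ˌli:d.fo.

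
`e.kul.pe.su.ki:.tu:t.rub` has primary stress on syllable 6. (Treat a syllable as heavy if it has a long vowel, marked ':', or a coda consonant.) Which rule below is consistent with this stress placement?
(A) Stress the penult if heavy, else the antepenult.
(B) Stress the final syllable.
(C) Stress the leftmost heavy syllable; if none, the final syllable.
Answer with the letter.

Rule A → syllable 6 ✓.
Rule B → syllable 7 (observed: 6).
Rule C → syllable 2 (observed: 6).

A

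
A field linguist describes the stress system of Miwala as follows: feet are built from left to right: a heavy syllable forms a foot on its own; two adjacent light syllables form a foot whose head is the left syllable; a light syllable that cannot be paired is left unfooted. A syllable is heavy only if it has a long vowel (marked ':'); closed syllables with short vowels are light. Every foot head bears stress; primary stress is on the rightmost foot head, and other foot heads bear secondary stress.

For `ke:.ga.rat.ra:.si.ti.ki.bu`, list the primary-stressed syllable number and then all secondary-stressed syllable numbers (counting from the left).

primary 7, secondary 1, 2, 4, 5

Weights: 1 ke: H, 2 ga L, 3 rat L, 4 ra: H, 5 si L, 6 ti L, 7 ki L, 8 bu L.
Parse left to right (heavy = foot alone; LL = one foot; stranded L unfooted): (ˈke:) (ˈga.rat) (ˈra:) (ˈsi.ti) (ˈki.bu).
Foot heads: 1, 2, 4, 5, 7.
Primary stress on the rightmost head = syllable 7.
Secondary stress on 1, 2, 4, 5: ˌke:.ˌga.rat.ˌra:.ˌsi.ti.ˈki.bu.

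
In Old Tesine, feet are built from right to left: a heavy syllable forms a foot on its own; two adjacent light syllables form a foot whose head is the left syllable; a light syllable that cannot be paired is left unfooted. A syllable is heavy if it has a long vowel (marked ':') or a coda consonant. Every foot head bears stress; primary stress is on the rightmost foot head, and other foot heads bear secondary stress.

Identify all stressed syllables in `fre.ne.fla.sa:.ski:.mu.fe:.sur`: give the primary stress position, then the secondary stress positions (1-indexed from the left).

primary 8, secondary 2, 4, 5, 7

Weights: 1 fre L, 2 ne L, 3 fla L, 4 sa: H, 5 ski: H, 6 mu L, 7 fe: H, 8 sur H.
Parse right to left (heavy = foot alone; LL = one foot; stranded L unfooted): fre (ˈne.fla) (ˈsa:) (ˈski:) mu (ˈfe:) (ˈsur).
Foot heads: 2, 4, 5, 7, 8.
Primary stress on the rightmost head = syllable 8.
Secondary stress on 2, 4, 5, 7: fre.ˌne.fla.ˌsa:.ˌski:.mu.ˌfe:.ˈsur.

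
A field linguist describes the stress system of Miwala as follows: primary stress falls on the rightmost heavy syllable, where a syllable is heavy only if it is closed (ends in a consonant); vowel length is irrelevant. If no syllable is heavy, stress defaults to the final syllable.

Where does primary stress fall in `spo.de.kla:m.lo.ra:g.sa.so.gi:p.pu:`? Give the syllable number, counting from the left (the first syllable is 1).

8

Weights: 1 spo L, 2 de L, 3 kla:m H, 4 lo L, 5 ra:g H, 6 sa L, 7 so L, 8 gi:p H, 9 pu: L.
Heavy syllables in the domain: 3, 5, 8. The rightmost is syllable 8 (gi:p).
Primary stress: syllable 8 → spo.de.kla:m.lo.ra:g.sa.so.ˈgi:p.pu:.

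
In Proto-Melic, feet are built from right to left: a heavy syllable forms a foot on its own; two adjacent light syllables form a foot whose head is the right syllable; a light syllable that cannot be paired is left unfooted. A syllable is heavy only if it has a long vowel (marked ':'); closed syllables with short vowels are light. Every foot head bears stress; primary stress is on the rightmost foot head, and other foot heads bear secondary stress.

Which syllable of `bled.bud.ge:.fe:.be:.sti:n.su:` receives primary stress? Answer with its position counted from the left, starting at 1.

Weights: 1 bled L, 2 bud L, 3 ge: H, 4 fe: H, 5 be: H, 6 sti:n H, 7 su: H.
Parse right to left (heavy = foot alone; LL = one foot; stranded L unfooted): (bled.ˈbud) (ˈge:) (ˈfe:) (ˈbe:) (ˈsti:n) (ˈsu:).
Foot heads: 2, 3, 4, 5, 6, 7.
Primary stress on the rightmost head = syllable 7.
Primary stress: syllable 7 → bled.bud.ge:.fe:.be:.sti:n.ˈsu:.

7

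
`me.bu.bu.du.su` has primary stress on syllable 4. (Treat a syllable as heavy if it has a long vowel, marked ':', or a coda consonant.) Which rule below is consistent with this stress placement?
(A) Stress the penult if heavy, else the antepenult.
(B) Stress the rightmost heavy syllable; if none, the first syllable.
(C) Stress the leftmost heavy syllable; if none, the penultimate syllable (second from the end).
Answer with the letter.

C

Rule A → syllable 3 (observed: 4).
Rule B → syllable 1 (observed: 4).
Rule C → syllable 4 ✓.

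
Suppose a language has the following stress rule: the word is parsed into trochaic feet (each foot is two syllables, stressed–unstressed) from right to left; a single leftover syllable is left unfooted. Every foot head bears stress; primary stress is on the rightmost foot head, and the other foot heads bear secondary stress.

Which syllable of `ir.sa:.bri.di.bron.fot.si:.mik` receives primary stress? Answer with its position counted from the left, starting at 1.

Parse right to left into trochaic (ˈσσ) feet: (ˈir.sa:) (ˈbri.di) (ˈbron.fot) (ˈsi:.mik).
Foot heads (stressed positions): 1, 3, 5, 7.
End Rule Rightmost: primary stress on the rightmost head = syllable 7.
Primary stress: syllable 7 → ir.sa:.bri.di.bron.fot.ˈsi:.mik.

7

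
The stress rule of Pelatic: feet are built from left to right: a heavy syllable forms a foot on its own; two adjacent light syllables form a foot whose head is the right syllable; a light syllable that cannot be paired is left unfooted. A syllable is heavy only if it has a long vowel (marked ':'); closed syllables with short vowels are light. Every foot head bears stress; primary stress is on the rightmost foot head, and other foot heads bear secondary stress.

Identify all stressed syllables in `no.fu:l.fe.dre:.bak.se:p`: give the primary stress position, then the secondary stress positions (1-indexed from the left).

Weights: 1 no L, 2 fu:l H, 3 fe L, 4 dre: H, 5 bak L, 6 se:p H.
Parse left to right (heavy = foot alone; LL = one foot; stranded L unfooted): no (ˈfu:l) fe (ˈdre:) bak (ˈse:p).
Foot heads: 2, 4, 6.
Primary stress on the rightmost head = syllable 6.
Secondary stress on 2, 4: no.ˌfu:l.fe.ˌdre:.bak.ˈse:p.

primary 6, secondary 2, 4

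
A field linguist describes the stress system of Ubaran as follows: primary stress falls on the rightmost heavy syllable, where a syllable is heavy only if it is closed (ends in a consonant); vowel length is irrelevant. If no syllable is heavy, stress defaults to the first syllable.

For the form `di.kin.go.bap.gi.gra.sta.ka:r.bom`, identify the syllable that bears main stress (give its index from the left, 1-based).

9

Weights: 1 di L, 2 kin H, 3 go L, 4 bap H, 5 gi L, 6 gra L, 7 sta L, 8 ka:r H, 9 bom H.
Heavy syllables in the domain: 2, 4, 8, 9. The rightmost is syllable 9 (bom).
Primary stress: syllable 9 → di.kin.go.bap.gi.gra.sta.ka:r.ˈbom.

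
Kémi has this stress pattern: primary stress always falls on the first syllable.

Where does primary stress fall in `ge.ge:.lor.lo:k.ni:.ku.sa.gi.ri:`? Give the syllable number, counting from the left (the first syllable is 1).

1

The word has 9 syllables; the first syllable is syllable 1 (ge).
Primary stress: syllable 1 → ˈge.ge:.lor.lo:k.ni:.ku.sa.gi.ri:.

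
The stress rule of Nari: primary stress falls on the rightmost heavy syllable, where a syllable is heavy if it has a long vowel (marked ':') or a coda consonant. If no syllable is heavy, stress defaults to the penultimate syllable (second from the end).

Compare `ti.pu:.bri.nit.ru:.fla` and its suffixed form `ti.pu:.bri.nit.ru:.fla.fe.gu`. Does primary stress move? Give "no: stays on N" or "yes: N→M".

Base `ti.pu:.bri.nit.ru:.fla` (6 syllables):
  Weights: 1 ti L, 2 pu: H, 3 bri L, 4 nit H, 5 ru: H, 6 fla L.
  Heavy syllables in the domain: 2, 4, 5. The rightmost is syllable 5 (ru:).
  → primary stress on syllable 5.
Suffixed `ti.pu:.bri.nit.ru:.fla.fe.gu` (8 syllables):
  Weights: 1 ti L, 2 pu: H, 3 bri L, 4 nit H, 5 ru: H, 6 fla L, 7 fe L, 8 gu L.
  Heavy syllables in the domain: 2, 4, 5. The rightmost is syllable 5 (ru:).
  → primary stress on syllable 5.

no: stays on 5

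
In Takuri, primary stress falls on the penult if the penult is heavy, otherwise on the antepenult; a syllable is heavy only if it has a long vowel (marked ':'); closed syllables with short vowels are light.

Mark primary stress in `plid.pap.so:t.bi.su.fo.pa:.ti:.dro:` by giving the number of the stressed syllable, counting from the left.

8

Weights: 7 pa: H, 8 ti: H, 9 dro: H.
The penult (syllable 8, ti:) is heavy, so it takes stress.
Primary stress: syllable 8 → plid.pap.so:t.bi.su.fo.pa:.ˈti:.dro:.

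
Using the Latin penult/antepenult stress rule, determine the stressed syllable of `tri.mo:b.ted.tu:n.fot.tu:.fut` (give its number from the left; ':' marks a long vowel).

Classical Latin: stress the penult if heavy (long vowel or closed), else the antepenult.
Weights: 5 fot H, 6 tu: H, 7 fut H.
The penult (syllable 6, tu:) is heavy, so it takes stress.
Stress on syllable 6: tri.mo:b.ted.tu:n.fot.ˈtu:.fut.

6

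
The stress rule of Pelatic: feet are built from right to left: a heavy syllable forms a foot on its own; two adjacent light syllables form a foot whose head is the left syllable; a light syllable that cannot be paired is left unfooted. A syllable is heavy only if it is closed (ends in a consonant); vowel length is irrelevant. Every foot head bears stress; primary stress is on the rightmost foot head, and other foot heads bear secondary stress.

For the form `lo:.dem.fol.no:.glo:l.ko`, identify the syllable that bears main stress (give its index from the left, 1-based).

Weights: 1 lo: L, 2 dem H, 3 fol H, 4 no: L, 5 glo:l H, 6 ko L.
Parse right to left (heavy = foot alone; LL = one foot; stranded L unfooted): lo: (ˈdem) (ˈfol) no: (ˈglo:l) ko.
Foot heads: 2, 3, 5.
Primary stress on the rightmost head = syllable 5.
Primary stress: syllable 5 → lo:.dem.fol.no:.ˈglo:l.ko.

5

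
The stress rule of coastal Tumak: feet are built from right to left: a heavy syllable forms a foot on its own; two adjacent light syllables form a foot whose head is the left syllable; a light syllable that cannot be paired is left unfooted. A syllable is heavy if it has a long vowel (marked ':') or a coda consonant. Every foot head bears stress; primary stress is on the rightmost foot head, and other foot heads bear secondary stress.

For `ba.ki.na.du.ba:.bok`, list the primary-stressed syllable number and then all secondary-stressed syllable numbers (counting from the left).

Weights: 1 ba L, 2 ki L, 3 na L, 4 du L, 5 ba: H, 6 bok H.
Parse right to left (heavy = foot alone; LL = one foot; stranded L unfooted): (ˈba.ki) (ˈna.du) (ˈba:) (ˈbok).
Foot heads: 1, 3, 5, 6.
Primary stress on the rightmost head = syllable 6.
Secondary stress on 1, 3, 5: ˌba.ki.ˌna.du.ˌba:.ˈbok.

primary 6, secondary 1, 3, 5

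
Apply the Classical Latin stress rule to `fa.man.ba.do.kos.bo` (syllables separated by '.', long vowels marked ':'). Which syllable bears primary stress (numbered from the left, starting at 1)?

5

Classical Latin: stress the penult if heavy (long vowel or closed), else the antepenult.
Weights: 4 do L, 5 kos H, 6 bo L.
The penult (syllable 5, kos) is heavy, so it takes stress.
Stress on syllable 5: fa.man.ba.do.ˈkos.bo.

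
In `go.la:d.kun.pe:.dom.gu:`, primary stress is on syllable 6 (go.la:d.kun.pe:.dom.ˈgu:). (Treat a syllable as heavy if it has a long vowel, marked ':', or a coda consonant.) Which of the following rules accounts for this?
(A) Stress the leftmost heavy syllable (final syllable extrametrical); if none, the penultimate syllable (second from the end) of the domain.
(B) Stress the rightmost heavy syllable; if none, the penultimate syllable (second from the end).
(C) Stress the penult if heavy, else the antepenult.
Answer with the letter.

B

Rule A → syllable 2 (observed: 6).
Rule B → syllable 6 ✓.
Rule C → syllable 5 (observed: 6).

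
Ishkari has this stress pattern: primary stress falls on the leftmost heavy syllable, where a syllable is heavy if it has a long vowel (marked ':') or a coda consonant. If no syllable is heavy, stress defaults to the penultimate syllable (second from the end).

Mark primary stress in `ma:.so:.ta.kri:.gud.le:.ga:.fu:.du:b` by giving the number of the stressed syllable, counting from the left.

1

Weights: 1 ma: H, 2 so: H, 3 ta L, 4 kri: H, 5 gud H, 6 le: H, 7 ga: H, 8 fu: H, 9 du:b H.
Heavy syllables in the domain: 1, 2, 4, 5, 6, 7, 8, 9. The leftmost is syllable 1 (ma:).
Primary stress: syllable 1 → ˈma:.so:.ta.kri:.gud.le:.ga:.fu:.du:b.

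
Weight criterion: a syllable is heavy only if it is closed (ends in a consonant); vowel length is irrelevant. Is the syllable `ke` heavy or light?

light

`ke`: short vowel, open (no coda). Open (no coda) → light.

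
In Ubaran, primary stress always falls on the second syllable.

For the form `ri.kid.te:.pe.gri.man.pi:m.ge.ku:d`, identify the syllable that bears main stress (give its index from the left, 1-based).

2

The word has 9 syllables; the second syllable is syllable 2 (kid).
Primary stress: syllable 2 → ri.ˈkid.te:.pe.gri.man.pi:m.ge.ku:d.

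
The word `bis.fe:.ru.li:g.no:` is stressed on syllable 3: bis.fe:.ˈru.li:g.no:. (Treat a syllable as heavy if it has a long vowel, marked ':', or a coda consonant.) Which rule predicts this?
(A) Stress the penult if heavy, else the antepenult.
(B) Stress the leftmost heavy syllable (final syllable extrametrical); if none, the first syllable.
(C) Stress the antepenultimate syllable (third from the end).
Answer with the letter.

C

Rule A → syllable 4 (observed: 3).
Rule B → syllable 1 (observed: 3).
Rule C → syllable 3 ✓.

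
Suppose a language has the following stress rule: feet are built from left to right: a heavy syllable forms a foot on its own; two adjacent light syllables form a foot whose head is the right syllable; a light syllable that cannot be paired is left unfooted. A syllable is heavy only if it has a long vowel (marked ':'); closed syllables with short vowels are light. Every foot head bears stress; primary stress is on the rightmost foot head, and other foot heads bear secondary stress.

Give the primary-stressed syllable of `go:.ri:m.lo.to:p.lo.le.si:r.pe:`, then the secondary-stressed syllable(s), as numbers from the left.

Weights: 1 go: H, 2 ri:m H, 3 lo L, 4 to:p H, 5 lo L, 6 le L, 7 si:r H, 8 pe: H.
Parse left to right (heavy = foot alone; LL = one foot; stranded L unfooted): (ˈgo:) (ˈri:m) lo (ˈto:p) (lo.ˈle) (ˈsi:r) (ˈpe:).
Foot heads: 1, 2, 4, 6, 7, 8.
Primary stress on the rightmost head = syllable 8.
Secondary stress on 1, 2, 4, 6, 7: ˌgo:.ˌri:m.lo.ˌto:p.lo.ˌle.ˌsi:r.ˈpe:.

primary 8, secondary 1, 2, 4, 6, 7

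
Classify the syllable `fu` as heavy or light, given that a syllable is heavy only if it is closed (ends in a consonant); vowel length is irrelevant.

`fu`: short vowel, open (no coda). Open (no coda) → light.

light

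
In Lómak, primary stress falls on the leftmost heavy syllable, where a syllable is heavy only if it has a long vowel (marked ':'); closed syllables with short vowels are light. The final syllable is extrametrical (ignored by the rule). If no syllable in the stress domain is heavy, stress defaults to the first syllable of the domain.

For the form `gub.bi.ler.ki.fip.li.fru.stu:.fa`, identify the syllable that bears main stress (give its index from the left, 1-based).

The final syllable (9, fa) is extrametrical; the stress domain is syllables 1–8.
Weights: 1 gub L, 2 bi L, 3 ler L, 4 ki L, 5 fip L, 6 li L, 7 fru L, 8 stu: H.
Heavy syllables in the domain: 8. The leftmost is syllable 8 (stu:).
Primary stress: syllable 8 → gub.bi.ler.ki.fip.li.fru.ˈstu:.fa.

8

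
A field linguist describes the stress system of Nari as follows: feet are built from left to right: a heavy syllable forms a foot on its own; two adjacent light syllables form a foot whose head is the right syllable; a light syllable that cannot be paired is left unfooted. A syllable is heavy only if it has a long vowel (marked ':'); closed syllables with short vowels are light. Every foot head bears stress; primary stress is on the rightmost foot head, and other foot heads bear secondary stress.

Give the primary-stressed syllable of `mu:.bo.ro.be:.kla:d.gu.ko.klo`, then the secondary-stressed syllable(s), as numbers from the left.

Weights: 1 mu: H, 2 bo L, 3 ro L, 4 be: H, 5 kla:d H, 6 gu L, 7 ko L, 8 klo L.
Parse left to right (heavy = foot alone; LL = one foot; stranded L unfooted): (ˈmu:) (bo.ˈro) (ˈbe:) (ˈkla:d) (gu.ˈko) klo.
Foot heads: 1, 3, 4, 5, 7.
Primary stress on the rightmost head = syllable 7.
Secondary stress on 1, 3, 4, 5: ˌmu:.bo.ˌro.ˌbe:.ˌkla:d.gu.ˈko.klo.

primary 7, secondary 1, 3, 4, 5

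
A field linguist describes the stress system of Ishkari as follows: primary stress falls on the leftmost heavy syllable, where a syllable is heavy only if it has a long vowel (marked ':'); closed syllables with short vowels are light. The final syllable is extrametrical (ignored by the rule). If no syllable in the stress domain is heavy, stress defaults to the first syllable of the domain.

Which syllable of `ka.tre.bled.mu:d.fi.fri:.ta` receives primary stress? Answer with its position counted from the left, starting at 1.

The final syllable (7, ta) is extrametrical; the stress domain is syllables 1–6.
Weights: 1 ka L, 2 tre L, 3 bled L, 4 mu:d H, 5 fi L, 6 fri: H.
Heavy syllables in the domain: 4, 6. The leftmost is syllable 4 (mu:d).
Primary stress: syllable 4 → ka.tre.bled.ˈmu:d.fi.fri:.ta.

4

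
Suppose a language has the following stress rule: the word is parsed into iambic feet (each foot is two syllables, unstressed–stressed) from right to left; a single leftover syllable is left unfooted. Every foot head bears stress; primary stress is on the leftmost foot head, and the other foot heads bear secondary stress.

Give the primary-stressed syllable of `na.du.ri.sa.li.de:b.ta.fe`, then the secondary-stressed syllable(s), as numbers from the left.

Parse right to left into iambic (σˈσ) feet: (na.ˈdu) (ri.ˈsa) (li.ˈde:b) (ta.ˈfe).
Foot heads (stressed positions): 2, 4, 6, 8.
End Rule Leftmost: primary stress on the leftmost head = syllable 2.
Secondary stress on 4, 6, 8: na.ˈdu.ri.ˌsa.li.ˌde:b.ta.ˌfe.

primary 2, secondary 4, 6, 8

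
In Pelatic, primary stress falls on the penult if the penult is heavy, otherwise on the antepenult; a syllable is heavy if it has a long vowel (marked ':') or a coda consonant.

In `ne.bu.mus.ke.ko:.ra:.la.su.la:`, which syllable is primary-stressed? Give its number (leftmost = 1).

7

Weights: 7 la L, 8 su L, 9 la: H.
The penult (syllable 8, su) is light, so stress falls on the antepenult (syllable 7, la).
Primary stress: syllable 7 → ne.bu.mus.ke.ko:.ra:.ˈla.su.la:.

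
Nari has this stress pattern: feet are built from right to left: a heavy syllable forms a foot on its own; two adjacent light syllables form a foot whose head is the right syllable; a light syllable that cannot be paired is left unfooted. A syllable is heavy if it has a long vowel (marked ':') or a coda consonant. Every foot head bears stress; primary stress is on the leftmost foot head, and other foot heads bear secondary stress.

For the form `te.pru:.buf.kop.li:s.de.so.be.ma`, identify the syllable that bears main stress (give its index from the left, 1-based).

2

Weights: 1 te L, 2 pru: H, 3 buf H, 4 kop H, 5 li:s H, 6 de L, 7 so L, 8 be L, 9 ma L.
Parse right to left (heavy = foot alone; LL = one foot; stranded L unfooted): te (ˈpru:) (ˈbuf) (ˈkop) (ˈli:s) (de.ˈso) (be.ˈma).
Foot heads: 2, 3, 4, 5, 7, 9.
Primary stress on the leftmost head = syllable 2.
Primary stress: syllable 2 → te.ˈpru:.buf.kop.li:s.de.so.be.ma.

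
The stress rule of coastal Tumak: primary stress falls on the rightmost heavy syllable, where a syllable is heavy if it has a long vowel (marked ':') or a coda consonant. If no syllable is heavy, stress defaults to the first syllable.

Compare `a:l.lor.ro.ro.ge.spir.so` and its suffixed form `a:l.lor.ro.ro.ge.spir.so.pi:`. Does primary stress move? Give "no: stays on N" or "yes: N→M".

Base `a:l.lor.ro.ro.ge.spir.so` (7 syllables):
  Weights: 1 a:l H, 2 lor H, 3 ro L, 4 ro L, 5 ge L, 6 spir H, 7 so L.
  Heavy syllables in the domain: 1, 2, 6. The rightmost is syllable 6 (spir).
  → primary stress on syllable 6.
Suffixed `a:l.lor.ro.ro.ge.spir.so.pi:` (8 syllables):
  Weights: 1 a:l H, 2 lor H, 3 ro L, 4 ro L, 5 ge L, 6 spir H, 7 so L, 8 pi: H.
  Heavy syllables in the domain: 1, 2, 6, 8. The rightmost is syllable 8 (pi:).
  → primary stress on syllable 8.

yes: 6→8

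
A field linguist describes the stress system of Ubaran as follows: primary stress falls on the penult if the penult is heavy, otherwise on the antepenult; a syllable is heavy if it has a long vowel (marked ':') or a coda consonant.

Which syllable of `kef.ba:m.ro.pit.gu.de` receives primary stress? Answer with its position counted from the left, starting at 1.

4

Weights: 4 pit H, 5 gu L, 6 de L.
The penult (syllable 5, gu) is light, so stress falls on the antepenult (syllable 4, pit).
Primary stress: syllable 4 → kef.ba:m.ro.ˈpit.gu.de.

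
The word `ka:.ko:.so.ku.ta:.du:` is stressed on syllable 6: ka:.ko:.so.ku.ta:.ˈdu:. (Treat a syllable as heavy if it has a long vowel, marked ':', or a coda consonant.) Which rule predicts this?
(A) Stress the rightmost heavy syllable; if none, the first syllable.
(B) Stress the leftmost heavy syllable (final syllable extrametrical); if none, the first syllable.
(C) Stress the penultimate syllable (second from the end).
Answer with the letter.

Rule A → syllable 6 ✓.
Rule B → syllable 1 (observed: 6).
Rule C → syllable 5 (observed: 6).

A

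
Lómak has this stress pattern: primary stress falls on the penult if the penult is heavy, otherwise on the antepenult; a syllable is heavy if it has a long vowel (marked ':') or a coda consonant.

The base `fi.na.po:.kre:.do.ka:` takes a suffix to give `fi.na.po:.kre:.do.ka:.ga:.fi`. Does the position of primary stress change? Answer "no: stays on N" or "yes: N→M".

yes: 4→7

Base `fi.na.po:.kre:.do.ka:` (6 syllables):
  Weights: 4 kre: H, 5 do L, 6 ka: H.
  The penult (syllable 5, do) is light, so stress falls on the antepenult (syllable 4, kre:).
  → primary stress on syllable 4.
Suffixed `fi.na.po:.kre:.do.ka:.ga:.fi` (8 syllables):
  Weights: 6 ka: H, 7 ga: H, 8 fi L.
  The penult (syllable 7, ga:) is heavy, so it takes stress.
  → primary stress on syllable 7.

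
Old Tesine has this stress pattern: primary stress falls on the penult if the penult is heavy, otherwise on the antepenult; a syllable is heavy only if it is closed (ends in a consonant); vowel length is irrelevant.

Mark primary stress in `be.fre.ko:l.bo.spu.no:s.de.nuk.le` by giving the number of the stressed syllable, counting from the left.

8

Weights: 7 de L, 8 nuk H, 9 le L.
The penult (syllable 8, nuk) is heavy, so it takes stress.
Primary stress: syllable 8 → be.fre.ko:l.bo.spu.no:s.de.ˈnuk.le.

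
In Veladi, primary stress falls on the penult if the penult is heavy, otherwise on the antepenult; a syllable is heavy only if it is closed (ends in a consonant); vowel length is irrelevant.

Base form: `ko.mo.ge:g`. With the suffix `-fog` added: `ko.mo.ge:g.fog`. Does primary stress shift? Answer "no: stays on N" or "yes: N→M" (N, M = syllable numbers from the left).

Base `ko.mo.ge:g` (3 syllables):
  Weights: 1 ko L, 2 mo L, 3 ge:g H.
  The penult (syllable 2, mo) is light, so stress falls on the antepenult (syllable 1, ko).
  → primary stress on syllable 1.
Suffixed `ko.mo.ge:g.fog` (4 syllables):
  Weights: 2 mo L, 3 ge:g H, 4 fog H.
  The penult (syllable 3, ge:g) is heavy, so it takes stress.
  → primary stress on syllable 3.

yes: 1→3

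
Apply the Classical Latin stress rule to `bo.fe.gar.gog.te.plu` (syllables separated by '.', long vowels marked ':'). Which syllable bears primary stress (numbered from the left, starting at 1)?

4

Classical Latin: stress the penult if heavy (long vowel or closed), else the antepenult.
Weights: 4 gog H, 5 te L, 6 plu L.
The penult (syllable 5, te) is light, so stress falls on the antepenult (syllable 4, gog).
Stress on syllable 4: bo.fe.gar.ˈgog.te.plu.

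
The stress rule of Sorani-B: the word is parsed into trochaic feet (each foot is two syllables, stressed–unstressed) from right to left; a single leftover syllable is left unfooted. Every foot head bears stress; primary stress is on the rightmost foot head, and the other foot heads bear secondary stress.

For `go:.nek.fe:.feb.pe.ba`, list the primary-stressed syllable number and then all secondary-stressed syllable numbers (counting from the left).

Parse right to left into trochaic (ˈσσ) feet: (ˈgo:.nek) (ˈfe:.feb) (ˈpe.ba).
Foot heads (stressed positions): 1, 3, 5.
End Rule Rightmost: primary stress on the rightmost head = syllable 5.
Secondary stress on 1, 3: ˌgo:.nek.ˌfe:.feb.ˈpe.ba.

primary 5, secondary 1, 3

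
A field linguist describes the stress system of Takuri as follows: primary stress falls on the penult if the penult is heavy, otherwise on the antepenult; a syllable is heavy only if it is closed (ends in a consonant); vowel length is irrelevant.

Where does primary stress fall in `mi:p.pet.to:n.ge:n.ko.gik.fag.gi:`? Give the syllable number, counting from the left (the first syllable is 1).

7

Weights: 6 gik H, 7 fag H, 8 gi: L.
The penult (syllable 7, fag) is heavy, so it takes stress.
Primary stress: syllable 7 → mi:p.pet.to:n.ge:n.ko.gik.ˈfag.gi:.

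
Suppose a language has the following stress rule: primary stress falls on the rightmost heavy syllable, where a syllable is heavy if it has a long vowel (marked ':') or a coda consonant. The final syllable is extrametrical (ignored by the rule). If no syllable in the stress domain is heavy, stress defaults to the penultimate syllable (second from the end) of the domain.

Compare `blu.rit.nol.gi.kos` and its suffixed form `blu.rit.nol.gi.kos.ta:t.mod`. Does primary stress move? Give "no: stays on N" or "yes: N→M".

yes: 3→6

Base `blu.rit.nol.gi.kos` (5 syllables):
  The final syllable (5, kos) is extrametrical; the stress domain is syllables 1–4.
  Weights: 1 blu L, 2 rit H, 3 nol H, 4 gi L.
  Heavy syllables in the domain: 2, 3. The rightmost is syllable 3 (nol).
  → primary stress on syllable 3.
Suffixed `blu.rit.nol.gi.kos.ta:t.mod` (7 syllables):
  The final syllable (7, mod) is extrametrical; the stress domain is syllables 1–6.
  Weights: 1 blu L, 2 rit H, 3 nol H, 4 gi L, 5 kos H, 6 ta:t H.
  Heavy syllables in the domain: 2, 3, 5, 6. The rightmost is syllable 6 (ta:t).
  → primary stress on syllable 6.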